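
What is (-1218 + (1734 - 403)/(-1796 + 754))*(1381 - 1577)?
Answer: 124507726/521 ≈ 2.3898e+5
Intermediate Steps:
(-1218 + (1734 - 403)/(-1796 + 754))*(1381 - 1577) = (-1218 + 1331/(-1042))*(-196) = (-1218 + 1331*(-1/1042))*(-196) = (-1218 - 1331/1042)*(-196) = -1270487/1042*(-196) = 124507726/521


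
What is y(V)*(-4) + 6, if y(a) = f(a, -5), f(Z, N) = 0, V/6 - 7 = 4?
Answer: 6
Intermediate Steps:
V = 66 (V = 42 + 6*4 = 42 + 24 = 66)
y(a) = 0
y(V)*(-4) + 6 = 0*(-4) + 6 = 0 + 6 = 6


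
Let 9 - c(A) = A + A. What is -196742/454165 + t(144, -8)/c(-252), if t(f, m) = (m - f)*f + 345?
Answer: -3295001747/77662215 ≈ -42.427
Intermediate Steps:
t(f, m) = 345 + f*(m - f) (t(f, m) = f*(m - f) + 345 = 345 + f*(m - f))
c(A) = 9 - 2*A (c(A) = 9 - (A + A) = 9 - 2*A)
-196742/454165 + t(144, -8)/c(-252) = -196742/454165 + (345 - 1*144² + 144*(-8))/(9 - 2*(-252)) = -196742*1/454165 + (345 - 1*20736 - 1152)/(9 + 504) = -196742/454165 + (345 - 20736 - 1152)/513 = -196742/454165 - 21543*1/513 = -196742/454165 - 7181/171 = -3295001747/77662215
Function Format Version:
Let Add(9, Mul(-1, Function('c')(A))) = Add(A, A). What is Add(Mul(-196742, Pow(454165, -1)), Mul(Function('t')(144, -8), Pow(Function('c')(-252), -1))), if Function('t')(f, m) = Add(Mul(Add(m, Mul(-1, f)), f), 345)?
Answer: Rational(-3295001747, 77662215) ≈ -42.427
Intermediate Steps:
Function('t')(f, m) = Add(345, Mul(f, Add(m, Mul(-1, f)))) (Function('t')(f, m) = Add(Mul(f, Add(m, Mul(-1, f))), 345) = Add(345, Mul(f, Add(m, Mul(-1, f)))))
Function('c')(A) = Add(9, Mul(-2, A)) (Function('c')(A) = Add(9, Mul(-1, Add(A, A))) = Add(9, Mul(-1, Mul(2, A))) = Add(9, Mul(-2, A)))
Add(Mul(-196742, Pow(454165, -1)), Mul(Function('t')(144, -8), Pow(Function('c')(-252), -1))) = Add(Mul(-196742, Pow(454165, -1)), Mul(Add(345, Mul(-1, Pow(144, 2)), Mul(144, -8)), Pow(Add(9, Mul(-2, -252)), -1))) = Add(Mul(-196742, Rational(1, 454165)), Mul(Add(345, Mul(-1, 20736), -1152), Pow(Add(9, 504), -1))) = Add(Rational(-196742, 454165), Mul(Add(345, -20736, -1152), Pow(513, -1))) = Add(Rational(-196742, 454165), Mul(-21543, Rational(1, 513))) = Add(Rational(-196742, 454165), Rational(-7181, 171)) = Rational(-3295001747, 77662215)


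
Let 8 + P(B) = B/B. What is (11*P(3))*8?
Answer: -616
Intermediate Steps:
P(B) = -7 (P(B) = -8 + B/B = -8 + 1 = -7)
(11*P(3))*8 = (11*(-7))*8 = -77*8 = -616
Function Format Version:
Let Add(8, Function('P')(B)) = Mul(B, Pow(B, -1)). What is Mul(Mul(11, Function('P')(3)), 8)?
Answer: -616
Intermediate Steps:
Function('P')(B) = -7 (Function('P')(B) = Add(-8, Mul(B, Pow(B, -1))) = Add(-8, 1) = -7)
Mul(Mul(11, Function('P')(3)), 8) = Mul(Mul(11, -7), 8) = Mul(-77, 8) = -616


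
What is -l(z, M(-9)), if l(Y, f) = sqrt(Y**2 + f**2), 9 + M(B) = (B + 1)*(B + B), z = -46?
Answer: -sqrt(20341) ≈ -142.62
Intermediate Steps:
M(B) = -9 + 2*B*(1 + B) (M(B) = -9 + (B + 1)*(B + B) = -9 + (1 + B)*(2*B) = -9 + 2*B*(1 + B))
-l(z, M(-9)) = -sqrt((-46)**2 + (-9 + 2*(-9) + 2*(-9)**2)**2) = -sqrt(2116 + (-9 - 18 + 2*81)**2) = -sqrt(2116 + (-9 - 18 + 162)**2) = -sqrt(2116 + 135**2) = -sqrt(2116 + 18225) = -sqrt(20341)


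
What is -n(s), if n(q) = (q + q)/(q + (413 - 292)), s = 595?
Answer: -595/358 ≈ -1.6620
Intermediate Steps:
n(q) = 2*q/(121 + q) (n(q) = (2*q)/(q + 121) = (2*q)/(121 + q) = 2*q/(121 + q))
-n(s) = -2*595/(121 + 595) = -2*595/716 = -1*595/358 = -595/358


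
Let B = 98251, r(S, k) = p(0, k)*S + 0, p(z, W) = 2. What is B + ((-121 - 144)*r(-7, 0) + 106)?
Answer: 102067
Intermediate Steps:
r(S, k) = 2*S (r(S, k) = 2*S + 0 = 2*S)
B + ((-121 - 144)*r(-7, 0) + 106) = 98251 + ((-121 - 144)*(2*(-7)) + 106) = 98251 + (-265*(-14) + 106) = 98251 + (3710 + 106) = 98251 + 3816 = 102067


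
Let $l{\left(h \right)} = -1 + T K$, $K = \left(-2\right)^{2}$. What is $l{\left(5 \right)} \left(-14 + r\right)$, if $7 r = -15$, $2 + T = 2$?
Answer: $\frac{113}{7} \approx 16.143$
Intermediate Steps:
$T = 0$ ($T = -2 + 2 = 0$)
$r = - \frac{15}{7}$ ($r = \frac{1}{7} \left(-15\right) = - \frac{15}{7} \approx -2.1429$)
$K = 4$
$l{\left(h \right)} = -1$ ($l{\left(h \right)} = -1 + 0 \cdot 4 = -1 + 0 = -1$)
$l{\left(5 \right)} \left(-14 + r\right) = - (-14 - \frac{15}{7}) = \left(-1\right) \left(- \frac{113}{7}\right) = \frac{113}{7}$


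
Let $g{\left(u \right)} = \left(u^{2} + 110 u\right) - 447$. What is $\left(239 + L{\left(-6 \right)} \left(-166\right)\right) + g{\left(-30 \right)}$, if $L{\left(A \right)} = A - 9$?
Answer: $-118$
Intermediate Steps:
$g{\left(u \right)} = -447 + u^{2} + 110 u$
$L{\left(A \right)} = -9 + A$
$\left(239 + L{\left(-6 \right)} \left(-166\right)\right) + g{\left(-30 \right)} = \left(239 + \left(-9 - 6\right) \left(-166\right)\right) + \left(-447 + \left(-30\right)^{2} + 110 \left(-30\right)\right) = \left(239 - -2490\right) - 2847 = \left(239 + 2490\right) - 2847 = 2729 - 2847 = -118$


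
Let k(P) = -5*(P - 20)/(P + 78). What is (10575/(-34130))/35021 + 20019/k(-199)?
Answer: -193019561092793/87254471290 ≈ -2212.1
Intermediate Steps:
k(P) = -5*(-20 + P)/(78 + P)
(10575/(-34130))/35021 + 20019/k(-199) = (10575/(-34130))/35021 + 20019/((5*(20 - 1*(-199))/(78 - 199))) = (10575*(-1/34130))*(1/35021) + 20019/((5*(20 + 199)/(-121))) = -2115/6826*1/35021 + 20019/((5*(-1/121)*219)) = -2115/239053346 + 20019/(-1095/121) = -2115/239053346 + 20019*(-121/1095) = -2115/239053346 - 807433/365 = -193019561092793/87254471290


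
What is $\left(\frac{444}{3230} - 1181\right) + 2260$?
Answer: $\frac{1742807}{1615} \approx 1079.1$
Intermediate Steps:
$\left(\frac{444}{3230} - 1181\right) + 2260 = \left(444 \cdot \frac{1}{3230} - 1181\right) + 2260 = \left(\frac{222}{1615} - 1181\right) + 2260 = - \frac{1907093}{1615} + 2260 = \frac{1742807}{1615}$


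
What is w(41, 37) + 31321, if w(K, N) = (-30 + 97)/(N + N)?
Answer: 2317821/74 ≈ 31322.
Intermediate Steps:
w(K, N) = 67/(2*N) (w(K, N) = 67/((2*N)) = 67*(1/(2*N)) = 67/(2*N))
w(41, 37) + 31321 = (67/2)/37 + 31321 = (67/2)*(1/37) + 31321 = 67/74 + 31321 = 2317821/74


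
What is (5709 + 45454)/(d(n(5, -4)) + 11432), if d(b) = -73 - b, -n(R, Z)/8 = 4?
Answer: 51163/11391 ≈ 4.4915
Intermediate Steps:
n(R, Z) = -32 (n(R, Z) = -8*4 = -32)
(5709 + 45454)/(d(n(5, -4)) + 11432) = (5709 + 45454)/((-73 - 1*(-32)) + 11432) = 51163/((-73 + 32) + 11432) = 51163/(-41 + 11432) = 51163/11391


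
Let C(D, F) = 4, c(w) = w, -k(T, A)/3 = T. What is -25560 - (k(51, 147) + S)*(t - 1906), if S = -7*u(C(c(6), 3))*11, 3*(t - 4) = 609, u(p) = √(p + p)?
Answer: -285507 - 261646*√2 ≈ -6.5553e+5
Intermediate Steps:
k(T, A) = -3*T
u(p) = √2*√p (u(p) = √(2*p) = √2*√p)
t = 207 (t = 4 + (⅓)*609 = 4 + 203 = 207)
S = -154*√2 (S = -7*√2*√4*11 = -7*√2*2*11 = -14*√2*11 = -154*√2 ≈ -217.79)
-25560 - (k(51, 147) + S)*(t - 1906) = -25560 - (-3*51 - 154*√2)*(207 - 1906) = -25560 - (-153 - 154*√2)*(-1699) = -25560 - (259947 + 261646*√2) = -25560 + (-259947 - 261646*√2) = -285507 - 261646*√2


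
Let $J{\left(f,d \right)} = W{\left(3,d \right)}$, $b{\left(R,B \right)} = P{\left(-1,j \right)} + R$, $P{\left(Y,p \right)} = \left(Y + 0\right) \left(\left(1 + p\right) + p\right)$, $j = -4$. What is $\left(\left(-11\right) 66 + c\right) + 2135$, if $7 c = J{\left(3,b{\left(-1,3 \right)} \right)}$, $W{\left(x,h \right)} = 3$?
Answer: $\frac{9866}{7} \approx 1409.4$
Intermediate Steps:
$P{\left(Y,p \right)} = Y \left(1 + 2 p\right)$
$b{\left(R,B \right)} = 7 + R$ ($b{\left(R,B \right)} = - (1 + 2 \left(-4\right)) + R = - (1 - 8) + R = \left(-1\right) \left(-7\right) + R = 7 + R$)
$J{\left(f,d \right)} = 3$
$c = \frac{3}{7}$ ($c = \frac{1}{7} \cdot 3 = \frac{3}{7} \approx 0.42857$)
$\left(\left(-11\right) 66 + c\right) + 2135 = \left(\left(-11\right) 66 + \frac{3}{7}\right) + 2135 = \left(-726 + \frac{3}{7}\right) + 2135 = - \frac{5079}{7} + 2135 = \frac{9866}{7}$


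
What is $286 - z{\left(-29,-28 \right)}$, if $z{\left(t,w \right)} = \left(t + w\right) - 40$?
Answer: $383$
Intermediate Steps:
$z{\left(t,w \right)} = -40 + t + w$
$286 - z{\left(-29,-28 \right)} = 286 - \left(-40 - 29 - 28\right) = 286 - -97 = 286 + 97 = 383$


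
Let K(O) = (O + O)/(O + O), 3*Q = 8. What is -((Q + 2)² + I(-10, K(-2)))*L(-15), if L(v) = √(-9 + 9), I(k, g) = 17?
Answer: 0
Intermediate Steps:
Q = 8/3 (Q = (⅓)*8 = 8/3 ≈ 2.6667)
K(O) = 1 (K(O) = (2*O)/((2*O)) = (2*O)*(1/(2*O)) = 1)
L(v) = 0 (L(v) = √0 = 0)
-((Q + 2)² + I(-10, K(-2)))*L(-15) = -((8/3 + 2)² + 17)*0 = -((14/3)² + 17)*0 = -(196/9 + 17)*0 = -349*0/9 = -1*0 = 0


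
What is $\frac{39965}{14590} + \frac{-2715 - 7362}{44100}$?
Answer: $\frac{53847769}{21447300} \approx 2.5107$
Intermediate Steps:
$\frac{39965}{14590} + \frac{-2715 - 7362}{44100} = 39965 \cdot \frac{1}{14590} - \frac{3359}{14700} = \frac{7993}{2918} - \frac{3359}{14700} = \frac{53847769}{21447300}$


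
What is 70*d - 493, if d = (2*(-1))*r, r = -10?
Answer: 907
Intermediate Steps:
d = 20 (d = (2*(-1))*(-10) = -2*(-10) = 20)
70*d - 493 = 70*20 - 493 = 1400 - 493 = 907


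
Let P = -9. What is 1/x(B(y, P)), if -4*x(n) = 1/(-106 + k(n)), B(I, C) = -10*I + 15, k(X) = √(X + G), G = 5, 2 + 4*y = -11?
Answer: 424 - 2*√210 ≈ 395.02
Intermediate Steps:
y = -13/4 (y = -½ + (¼)*(-11) = -½ - 11/4 = -13/4 ≈ -3.2500)
k(X) = √(5 + X) (k(X) = √(X + 5) = √(5 + X))
B(I, C) = 15 - 10*I
x(n) = -1/(4*(-106 + √(5 + n)))
1/x(B(y, P)) = 1/(-1/(-424 + 4*√(5 + (15 - 10*(-13/4))))) = 1/(-1/(-424 + 4*√(5 + (15 + 65/2)))) = 1/(-1/(-424 + 4*√(5 + 95/2))) = 1/(-1/(-424 + 4*√(105/2))) = 1/(-1/(-424 + 4*(√210/2))) = 1/(-1/(-424 + 2*√210)) = 424 - 2*√210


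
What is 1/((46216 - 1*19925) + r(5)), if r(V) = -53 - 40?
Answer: 1/26198 ≈ 3.8171e-5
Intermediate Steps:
r(V) = -93
1/((46216 - 1*19925) + r(5)) = 1/((46216 - 1*19925) - 93) = 1/((46216 - 19925) - 93) = 1/(26291 - 93) = 1/26198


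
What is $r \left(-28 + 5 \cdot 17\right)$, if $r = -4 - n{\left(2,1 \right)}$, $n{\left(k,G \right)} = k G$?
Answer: $-342$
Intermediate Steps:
$n{\left(k,G \right)} = G k$
$r = -6$ ($r = -4 - 1 \cdot 2 = -4 - 2 = -6$)
$r \left(-28 + 5 \cdot 17\right) = - 6 \left(-28 + 5 \cdot 17\right) = - 6 \left(-28 + 85\right) = \left(-6\right) 57 = -342$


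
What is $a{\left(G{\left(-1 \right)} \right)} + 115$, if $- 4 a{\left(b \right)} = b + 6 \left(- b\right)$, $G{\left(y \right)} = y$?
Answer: $\frac{455}{4} \approx 113.75$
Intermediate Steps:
$a{\left(b \right)} = \frac{5 b}{4}$ ($a{\left(b \right)} = - \frac{b + 6 \left(- b\right)}{4} = - \frac{b - 6 b}{4} = - \frac{\left(-5\right) b}{4} = \frac{5 b}{4}$)
$a{\left(G{\left(-1 \right)} \right)} + 115 = \frac{5}{4} \left(-1\right) + 115 = - \frac{5}{4} + 115 = \frac{455}{4}$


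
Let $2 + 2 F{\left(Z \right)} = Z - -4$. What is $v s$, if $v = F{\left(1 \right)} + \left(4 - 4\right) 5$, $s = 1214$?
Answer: $1821$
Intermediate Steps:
$F{\left(Z \right)} = 1 + \frac{Z}{2}$ ($F{\left(Z \right)} = -1 + \frac{Z - -4}{2} = -1 + \frac{Z + 4}{2} = -1 + \frac{4 + Z}{2} = -1 + \left(2 + \frac{Z}{2}\right) = 1 + \frac{Z}{2}$)
$v = \frac{3}{2}$ ($v = \left(1 + \frac{1}{2} \cdot 1\right) + \left(4 - 4\right) 5 = \left(1 + \frac{1}{2}\right) + 0 \cdot 5 = \frac{3}{2} + 0 = \frac{3}{2} \approx 1.5$)
$v s = \frac{3}{2} \cdot 1214 = 1821$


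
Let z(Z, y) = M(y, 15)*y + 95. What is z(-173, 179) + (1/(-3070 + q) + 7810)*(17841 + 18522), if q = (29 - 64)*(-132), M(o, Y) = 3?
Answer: 14199784273/50 ≈ 2.8400e+8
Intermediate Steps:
q = 4620 (q = -35*(-132) = 4620)
z(Z, y) = 95 + 3*y (z(Z, y) = 3*y + 95 = 95 + 3*y)
z(-173, 179) + (1/(-3070 + q) + 7810)*(17841 + 18522) = (95 + 3*179) + (1/(-3070 + 4620) + 7810)*(17841 + 18522) = (95 + 537) + (1/1550 + 7810)*36363 = 632 + (1/1550 + 7810)*36363 = 632 + (12105501/1550)*36363 = 632 + 14199752673/50 = 14199784273/50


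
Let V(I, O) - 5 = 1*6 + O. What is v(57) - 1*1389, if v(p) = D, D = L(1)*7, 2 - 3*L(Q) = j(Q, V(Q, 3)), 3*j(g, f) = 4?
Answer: -12487/9 ≈ -1387.4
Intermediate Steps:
V(I, O) = 11 + O (V(I, O) = 5 + (1*6 + O) = 5 + (6 + O) = 11 + O)
j(g, f) = 4/3 (j(g, f) = (1/3)*4 = 4/3)
L(Q) = 2/9 (L(Q) = 2/3 - 1/3*4/3 = 2/3 - 4/9 = 2/9)
D = 14/9 (D = (2/9)*7 = 14/9 ≈ 1.5556)
v(p) = 14/9
v(57) - 1*1389 = 14/9 - 1*1389 = 14/9 - 1389 = -12487/9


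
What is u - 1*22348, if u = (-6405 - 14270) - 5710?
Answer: -48733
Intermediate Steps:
u = -26385 (u = -20675 - 5710 = -26385)
u - 1*22348 = -26385 - 1*22348 = -26385 - 22348 = -48733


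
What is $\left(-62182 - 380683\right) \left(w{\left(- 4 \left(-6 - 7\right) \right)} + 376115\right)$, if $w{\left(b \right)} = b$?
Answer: $-166591198455$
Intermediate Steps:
$\left(-62182 - 380683\right) \left(w{\left(- 4 \left(-6 - 7\right) \right)} + 376115\right) = \left(-62182 - 380683\right) \left(- 4 \left(-6 - 7\right) + 376115\right) = - 442865 \left(\left(-4\right) \left(-13\right) + 376115\right) = - 442865 \left(52 + 376115\right) = \left(-442865\right) 376167 = -166591198455$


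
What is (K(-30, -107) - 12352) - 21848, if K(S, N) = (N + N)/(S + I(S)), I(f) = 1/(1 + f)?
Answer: -29781994/871 ≈ -34193.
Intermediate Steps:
K(S, N) = 2*N/(S + 1/(1 + S)) (K(S, N) = (N + N)/(S + 1/(1 + S)) = (2*N)/(S + 1/(1 + S)) = 2*N/(S + 1/(1 + S)))
(K(-30, -107) - 12352) - 21848 = (2*(-107)*(1 - 30)/(1 - 30*(1 - 30)) - 12352) - 21848 = (2*(-107)*(-29)/(1 - 30*(-29)) - 12352) - 21848 = (2*(-107)*(-29)/(1 + 870) - 12352) - 21848 = (2*(-107)*(-29)/871 - 12352) - 21848 = (2*(-107)*(1/871)*(-29) - 12352) - 21848 = (6206/871 - 12352) - 21848 = -10752386/871 - 21848 = -29781994/871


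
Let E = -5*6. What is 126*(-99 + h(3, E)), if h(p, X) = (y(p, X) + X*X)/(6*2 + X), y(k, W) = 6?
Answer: -18816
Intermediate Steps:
E = -30
h(p, X) = (6 + X²)/(12 + X) (h(p, X) = (6 + X*X)/(6*2 + X) = (6 + X²)/(12 + X))
126*(-99 + h(3, E)) = 126*(-99 + (6 + (-30)²)/(12 - 30)) = 126*(-99 + (6 + 900)/(-18)) = 126*(-99 - 1/18*906) = 126*(-99 - 151/3) = 126*(-448/3) = -18816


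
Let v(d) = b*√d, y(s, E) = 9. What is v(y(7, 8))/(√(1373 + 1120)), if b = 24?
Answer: 24*√277/277 ≈ 1.4420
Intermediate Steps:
v(d) = 24*√d
v(y(7, 8))/(√(1373 + 1120)) = (24*√9)/(√(1373 + 1120)) = (24*3)/(√2493) = 72/((3*√277)) = 72*(√277/831) = 24*√277/277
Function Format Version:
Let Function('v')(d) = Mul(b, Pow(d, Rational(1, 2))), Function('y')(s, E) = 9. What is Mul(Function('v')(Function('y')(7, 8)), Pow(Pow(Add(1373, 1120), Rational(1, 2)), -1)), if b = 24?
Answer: Mul(Rational(24, 277), Pow(277, Rational(1, 2))) ≈ 1.4420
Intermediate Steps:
Function('v')(d) = Mul(24, Pow(d, Rational(1, 2)))
Mul(Function('v')(Function('y')(7, 8)), Pow(Pow(Add(1373, 1120), Rational(1, 2)), -1)) = Mul(Mul(24, Pow(9, Rational(1, 2))), Pow(Pow(Add(1373, 1120), Rational(1, 2)), -1)) = Mul(Mul(24, 3), Pow(Pow(2493, Rational(1, 2)), -1)) = Mul(72, Pow(Mul(3, Pow(277, Rational(1, 2))), -1)) = Mul(72, Mul(Rational(1, 831), Pow(277, Rational(1, 2)))) = Mul(Rational(24, 277), Pow(277, Rational(1, 2)))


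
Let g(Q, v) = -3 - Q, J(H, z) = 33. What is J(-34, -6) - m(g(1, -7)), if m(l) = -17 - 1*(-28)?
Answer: 22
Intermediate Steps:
m(l) = 11 (m(l) = -17 + 28 = 11)
J(-34, -6) - m(g(1, -7)) = 33 - 1*11 = 33 - 11 = 22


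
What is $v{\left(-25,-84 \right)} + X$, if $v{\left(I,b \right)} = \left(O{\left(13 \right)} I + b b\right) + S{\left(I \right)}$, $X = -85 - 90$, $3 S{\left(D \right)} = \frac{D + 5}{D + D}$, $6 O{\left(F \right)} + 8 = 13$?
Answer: $\frac{68603}{10} \approx 6860.3$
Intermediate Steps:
$O{\left(F \right)} = \frac{5}{6}$ ($O{\left(F \right)} = - \frac{4}{3} + \frac{1}{6} \cdot 13 = - \frac{4}{3} + \frac{13}{6} = \frac{5}{6}$)
$S{\left(D \right)} = \frac{5 + D}{6 D}$ ($S{\left(D \right)} = \frac{\left(D + 5\right) \frac{1}{D + D}}{3} = \frac{\left(5 + D\right) \frac{1}{2 D}}{3} = \frac{\frac{1}{2} \frac{1}{D} \left(5 + D\right)}{3} = \frac{5 + D}{6 D}$)
$X = -175$ ($X = -85 - 90 = -175$)
$v{\left(I,b \right)} = b^{2} + \frac{5 I}{6} + \frac{5 + I}{6 I}$ ($v{\left(I,b \right)} = \left(\frac{5 I}{6} + b b\right) + \frac{5 + I}{6 I} = \left(\frac{5 I}{6} + b^{2}\right) + \frac{5 + I}{6 I} = \left(b^{2} + \frac{5 I}{6}\right) + \frac{5 + I}{6 I} = b^{2} + \frac{5 I}{6} + \frac{5 + I}{6 I}$)
$v{\left(-25,-84 \right)} + X = \frac{5 - 25 - 25 \left(5 \left(-25\right) + 6 \left(-84\right)^{2}\right)}{6 \left(-25\right)} - 175 = \frac{1}{6} \left(- \frac{1}{25}\right) \left(5 - 25 - 25 \left(-125 + 6 \cdot 7056\right)\right) - 175 = \frac{1}{6} \left(- \frac{1}{25}\right) \left(5 - 25 - 25 \left(-125 + 42336\right)\right) - 175 = \frac{1}{6} \left(- \frac{1}{25}\right) \left(5 - 25 - 1055275\right) - 175 = \frac{1}{6} \left(- \frac{1}{25}\right) \left(-1055295\right) - 175 = \frac{70353}{10} - 175 = \frac{68603}{10}$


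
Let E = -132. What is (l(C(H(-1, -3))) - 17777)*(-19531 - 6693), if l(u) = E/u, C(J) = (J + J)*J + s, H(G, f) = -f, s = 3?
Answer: 3264442192/7 ≈ 4.6635e+8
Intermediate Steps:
C(J) = 3 + 2*J² (C(J) = (J + J)*J + 3 = (2*J)*J + 3 = 2*J² + 3 = 3 + 2*J²)
l(u) = -132/u
(l(C(H(-1, -3))) - 17777)*(-19531 - 6693) = (-132/(3 + 2*(-1*(-3))²) - 17777)*(-19531 - 6693) = (-132/(3 + 2*3²) - 17777)*(-26224) = (-132/(3 + 2*9) - 17777)*(-26224) = (-132/(3 + 18) - 17777)*(-26224) = (-132/21 - 17777)*(-26224) = (-132*1/21 - 17777)*(-26224) = (-44/7 - 17777)*(-26224) = -124483/7*(-26224) = 3264442192/7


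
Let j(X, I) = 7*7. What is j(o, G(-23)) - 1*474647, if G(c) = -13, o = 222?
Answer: -474598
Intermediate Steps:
j(X, I) = 49
j(o, G(-23)) - 1*474647 = 49 - 1*474647 = 49 - 474647 = -474598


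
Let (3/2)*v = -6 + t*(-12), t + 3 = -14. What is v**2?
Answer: 17424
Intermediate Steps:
t = -17 (t = -3 - 14 = -17)
v = 132 (v = 2*(-6 - 17*(-12))/3 = 2*(-6 + 204)/3 = (2/3)*198 = 132)
v**2 = 132**2 = 17424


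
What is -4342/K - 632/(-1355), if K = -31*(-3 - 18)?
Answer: -5471978/882105 ≈ -6.2033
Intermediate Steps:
K = 651 (K = -31*(-21) = 651)
-4342/K - 632/(-1355) = -4342/651 - 632/(-1355) = -4342*1/651 - 632*(-1/1355) = -4342/651 + 632/1355 = -5471978/882105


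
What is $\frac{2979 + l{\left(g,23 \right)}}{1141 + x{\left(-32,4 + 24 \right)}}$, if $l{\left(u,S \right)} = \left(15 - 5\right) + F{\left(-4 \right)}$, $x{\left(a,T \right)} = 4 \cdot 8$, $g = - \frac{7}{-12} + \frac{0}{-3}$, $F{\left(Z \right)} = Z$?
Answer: $\frac{995}{391} \approx 2.5448$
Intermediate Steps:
$g = \frac{7}{12}$ ($g = \left(-7\right) \left(- \frac{1}{12}\right) + 0 \left(- \frac{1}{3}\right) = \frac{7}{12} + 0 = \frac{7}{12} \approx 0.58333$)
$x{\left(a,T \right)} = 32$
$l{\left(u,S \right)} = 6$ ($l{\left(u,S \right)} = \left(15 - 5\right) - 4 = 10 - 4 = 6$)
$\frac{2979 + l{\left(g,23 \right)}}{1141 + x{\left(-32,4 + 24 \right)}} = \frac{2979 + 6}{1141 + 32} = \frac{2985}{1173} = 2985 \cdot \frac{1}{1173} = \frac{995}{391}$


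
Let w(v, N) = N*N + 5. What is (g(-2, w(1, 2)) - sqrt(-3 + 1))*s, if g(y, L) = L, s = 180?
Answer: 1620 - 180*I*sqrt(2) ≈ 1620.0 - 254.56*I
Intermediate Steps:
w(v, N) = 5 + N**2 (w(v, N) = N**2 + 5 = 5 + N**2)
(g(-2, w(1, 2)) - sqrt(-3 + 1))*s = ((5 + 2**2) - sqrt(-3 + 1))*180 = ((5 + 4) - sqrt(-2))*180 = (9 - I*sqrt(2))*180 = 1620 - 180*I*sqrt(2)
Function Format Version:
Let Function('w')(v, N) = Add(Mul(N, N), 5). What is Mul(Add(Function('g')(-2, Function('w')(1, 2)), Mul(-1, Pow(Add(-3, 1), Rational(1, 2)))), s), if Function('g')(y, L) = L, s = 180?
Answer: Add(1620, Mul(-180, I, Pow(2, Rational(1, 2)))) ≈ Add(1620.0, Mul(-254.56, I))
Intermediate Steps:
Function('w')(v, N) = Add(5, Pow(N, 2)) (Function('w')(v, N) = Add(Pow(N, 2), 5) = Add(5, Pow(N, 2)))
Mul(Add(Function('g')(-2, Function('w')(1, 2)), Mul(-1, Pow(Add(-3, 1), Rational(1, 2)))), s) = Mul(Add(Add(5, Pow(2, 2)), Mul(-1, Pow(Add(-3, 1), Rational(1, 2)))), 180) = Mul(Add(Add(5, 4), Mul(-1, Pow(-2, Rational(1, 2)))), 180) = Mul(Add(9, Mul(-1, Mul(I, Pow(2, Rational(1, 2))))), 180) = Mul(Add(9, Mul(-1, I, Pow(2, Rational(1, 2)))), 180) = Add(1620, Mul(-180, I, Pow(2, Rational(1, 2))))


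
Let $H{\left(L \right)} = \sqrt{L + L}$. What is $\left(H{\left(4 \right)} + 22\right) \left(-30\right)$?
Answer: $-660 - 60 \sqrt{2} \approx -744.85$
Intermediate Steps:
$H{\left(L \right)} = \sqrt{2} \sqrt{L}$ ($H{\left(L \right)} = \sqrt{2 L} = \sqrt{2} \sqrt{L}$)
$\left(H{\left(4 \right)} + 22\right) \left(-30\right) = \left(\sqrt{2} \sqrt{4} + 22\right) \left(-30\right) = \left(\sqrt{2} \cdot 2 + 22\right) \left(-30\right) = \left(2 \sqrt{2} + 22\right) \left(-30\right) = \left(22 + 2 \sqrt{2}\right) \left(-30\right) = -660 - 60 \sqrt{2}$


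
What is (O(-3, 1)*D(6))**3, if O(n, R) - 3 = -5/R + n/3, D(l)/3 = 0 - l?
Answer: 157464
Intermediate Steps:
D(l) = -3*l (D(l) = 3*(0 - l) = 3*(-l) = -3*l)
O(n, R) = 3 - 5/R + n/3 (O(n, R) = 3 + (-5/R + n/3) = 3 - 5/R + n/3)
(O(-3, 1)*D(6))**3 = ((3 - 5/1 + (1/3)*(-3))*(-3*6))**3 = ((3 - 5*1 - 1)*(-18))**3 = ((3 - 5 - 1)*(-18))**3 = (-3*(-18))**3 = 54**3 = 157464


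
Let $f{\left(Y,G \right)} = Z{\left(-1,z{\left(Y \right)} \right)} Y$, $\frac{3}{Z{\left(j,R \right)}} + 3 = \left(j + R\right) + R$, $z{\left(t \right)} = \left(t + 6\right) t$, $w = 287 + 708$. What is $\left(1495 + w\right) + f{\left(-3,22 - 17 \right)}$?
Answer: $\frac{54789}{22} \approx 2490.4$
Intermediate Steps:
$w = 995$
$z{\left(t \right)} = t \left(6 + t\right)$ ($z{\left(t \right)} = \left(6 + t\right) t = t \left(6 + t\right)$)
$Z{\left(j,R \right)} = \frac{3}{-3 + j + 2 R}$ ($Z{\left(j,R \right)} = \frac{3}{-3 + \left(\left(j + R\right) + R\right)} = \frac{3}{-3 + \left(\left(R + j\right) + R\right)} = \frac{3}{-3 + \left(j + 2 R\right)} = \frac{3}{-3 + j + 2 R}$)
$f{\left(Y,G \right)} = \frac{3 Y}{-4 + 2 Y \left(6 + Y\right)}$ ($f{\left(Y,G \right)} = \frac{3}{-3 - 1 + 2 Y \left(6 + Y\right)} Y = \frac{3}{-4 + 2 Y \left(6 + Y\right)} Y = \frac{3 Y}{-4 + 2 Y \left(6 + Y\right)}$)
$\left(1495 + w\right) + f{\left(-3,22 - 17 \right)} = \left(1495 + 995\right) + \frac{3}{2} \left(-3\right) \frac{1}{-2 - 3 \left(6 - 3\right)} = 2490 + \frac{3}{2} \left(-3\right) \frac{1}{-2 - 9} = 2490 + \frac{3}{2} \left(-3\right) \frac{1}{-11} = 2490 + \frac{3}{2} \left(-3\right) \left(- \frac{1}{11}\right) = 2490 + \frac{9}{22} = \frac{54789}{22}$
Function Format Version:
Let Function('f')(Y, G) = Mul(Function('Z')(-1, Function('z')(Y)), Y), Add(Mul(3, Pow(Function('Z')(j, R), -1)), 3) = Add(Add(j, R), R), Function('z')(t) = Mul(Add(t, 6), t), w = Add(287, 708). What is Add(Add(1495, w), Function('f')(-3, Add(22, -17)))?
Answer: Rational(54789, 22) ≈ 2490.4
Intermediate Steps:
w = 995
Function('z')(t) = Mul(t, Add(6, t)) (Function('z')(t) = Mul(Add(6, t), t) = Mul(t, Add(6, t)))
Function('Z')(j, R) = Mul(3, Pow(Add(-3, j, Mul(2, R)), -1)) (Function('Z')(j, R) = Mul(3, Pow(Add(-3, Add(Add(j, R), R)), -1)) = Mul(3, Pow(Add(-3, Add(Add(R, j), R)), -1)) = Mul(3, Pow(Add(-3, Add(j, Mul(2, R))), -1)) = Mul(3, Pow(Add(-3, j, Mul(2, R)), -1)))
Function('f')(Y, G) = Mul(3, Y, Pow(Add(-4, Mul(2, Y, Add(6, Y))), -1)) (Function('f')(Y, G) = Mul(Mul(3, Pow(Add(-3, -1, Mul(2, Mul(Y, Add(6, Y)))), -1)), Y) = Mul(Mul(3, Pow(Add(-3, -1, Mul(2, Y, Add(6, Y))), -1)), Y) = Mul(Mul(3, Pow(Add(-4, Mul(2, Y, Add(6, Y))), -1)), Y) = Mul(3, Y, Pow(Add(-4, Mul(2, Y, Add(6, Y))), -1)))
Add(Add(1495, w), Function('f')(-3, Add(22, -17))) = Add(Add(1495, 995), Mul(Rational(3, 2), -3, Pow(Add(-2, Mul(-3, Add(6, -3))), -1))) = Add(2490, Mul(Rational(3, 2), -3, Pow(Add(-2, Mul(-3, 3)), -1))) = Add(2490, Mul(Rational(3, 2), -3, Pow(Add(-2, -9), -1))) = Add(2490, Mul(Rational(3, 2), -3, Pow(-11, -1))) = Add(2490, Mul(Rational(3, 2), -3, Rational(-1, 11))) = Add(2490, Rational(9, 22)) = Rational(54789, 22)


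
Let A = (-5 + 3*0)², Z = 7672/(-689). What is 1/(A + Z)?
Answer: 689/9553 ≈ 0.072124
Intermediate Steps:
Z = -7672/689 (Z = 7672*(-1/689) = -7672/689 ≈ -11.135)
A = 25 (A = (-5 + 0)² = (-5)² = 25)
1/(A + Z) = 1/(25 - 7672/689) = 1/(9553/689) = 689/9553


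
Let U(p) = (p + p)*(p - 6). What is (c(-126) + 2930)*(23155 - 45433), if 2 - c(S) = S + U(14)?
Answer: -63135852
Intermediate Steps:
U(p) = 2*p*(-6 + p) (U(p) = (2*p)*(-6 + p) = 2*p*(-6 + p))
c(S) = -222 - S (c(S) = 2 - (S + 2*14*(-6 + 14)) = 2 - (S + 2*14*8) = 2 - (S + 224) = 2 - (224 + S) = 2 + (-224 - S) = -222 - S)
(c(-126) + 2930)*(23155 - 45433) = ((-222 - 1*(-126)) + 2930)*(23155 - 45433) = ((-222 + 126) + 2930)*(-22278) = (-96 + 2930)*(-22278) = 2834*(-22278) = -63135852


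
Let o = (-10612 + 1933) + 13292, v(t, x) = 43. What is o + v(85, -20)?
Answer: 4656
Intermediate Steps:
o = 4613 (o = -8679 + 13292 = 4613)
o + v(85, -20) = 4613 + 43 = 4656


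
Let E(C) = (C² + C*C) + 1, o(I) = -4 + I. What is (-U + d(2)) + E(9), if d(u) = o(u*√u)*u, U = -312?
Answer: 467 + 4*√2 ≈ 472.66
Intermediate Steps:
d(u) = u*(-4 + u^(3/2)) (d(u) = (-4 + u*√u)*u = (-4 + u^(3/2))*u = u*(-4 + u^(3/2)))
E(C) = 1 + 2*C² (E(C) = (C² + C²) + 1 = 2*C² + 1 = 1 + 2*C²)
(-U + d(2)) + E(9) = (-1*(-312) + 2*(-4 + 2^(3/2))) + (1 + 2*9²) = (312 + 2*(-4 + 2*√2)) + (1 + 2*81) = (312 + (-8 + 4*√2)) + (1 + 162) = (304 + 4*√2) + 163 = 467 + 4*√2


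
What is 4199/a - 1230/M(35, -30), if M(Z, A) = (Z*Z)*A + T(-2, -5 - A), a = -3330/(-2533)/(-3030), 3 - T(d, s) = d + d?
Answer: -39470901851351/4078473 ≈ -9.6779e+6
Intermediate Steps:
T(d, s) = 3 - 2*d (T(d, s) = 3 - (d + d) = 3 - 2*d)
a = -111/255833 (a = -3330*(-1/2533)*(-1/3030) = (3330/2533)*(-1/3030) = -111/255833 ≈ -0.00043388)
M(Z, A) = 7 + A*Z² (M(Z, A) = (Z*Z)*A + (3 - 2*(-2)) = Z²*A + (3 + 4) = A*Z² + 7 = 7 + A*Z²)
4199/a - 1230/M(35, -30) = 4199/(-111/255833) - 1230/(7 - 30*35²) = 4199*(-255833/111) - 1230/(7 - 30*1225) = -1074242767/111 - 1230/(7 - 36750) = -1074242767/111 - 1230/(-36743) = -1074242767/111 - 1230*(-1/36743) = -1074242767/111 + 1230/36743 = -39470901851351/4078473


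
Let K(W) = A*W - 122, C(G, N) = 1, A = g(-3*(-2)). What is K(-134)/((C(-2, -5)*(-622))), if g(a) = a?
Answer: 463/311 ≈ 1.4887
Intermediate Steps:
A = 6 (A = -3*(-2) = 6)
K(W) = -122 + 6*W (K(W) = 6*W - 122 = -122 + 6*W)
K(-134)/((C(-2, -5)*(-622))) = (-122 + 6*(-134))/((1*(-622))) = (-122 - 804)/(-622) = -926*(-1/622) = 463/311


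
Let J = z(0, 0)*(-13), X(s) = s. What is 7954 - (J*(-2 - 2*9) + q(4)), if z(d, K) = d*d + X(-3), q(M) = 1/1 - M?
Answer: 8737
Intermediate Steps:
q(M) = 1 - M
z(d, K) = -3 + d² (z(d, K) = d*d - 3 = d² - 3 = -3 + d²)
J = 39 (J = (-3 + 0²)*(-13) = (-3 + 0)*(-13) = -3*(-13) = 39)
7954 - (J*(-2 - 2*9) + q(4)) = 7954 - (39*(-2 - 2*9) + (1 - 1*4)) = 7954 - (39*(-2 - 18) + (1 - 4)) = 7954 - (39*(-20) - 3) = 7954 - (-780 - 3) = 7954 - 1*(-783) = 7954 + 783 = 8737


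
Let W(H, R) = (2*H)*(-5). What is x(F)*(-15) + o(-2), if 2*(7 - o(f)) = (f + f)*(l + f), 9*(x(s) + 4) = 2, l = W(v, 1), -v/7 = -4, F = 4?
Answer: -1501/3 ≈ -500.33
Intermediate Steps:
v = 28 (v = -7*(-4) = 28)
W(H, R) = -10*H
l = -280 (l = -10*28 = -280)
x(s) = -34/9 (x(s) = -4 + (⅑)*2 = -4 + 2/9 = -34/9)
o(f) = 7 - f*(-280 + f) (o(f) = 7 - (f + f)*(-280 + f)/2 = 7 - 2*f*(-280 + f)/2 = 7 - f*(-280 + f))
x(F)*(-15) + o(-2) = -34/9*(-15) + (7 - 1*(-2)² + 280*(-2)) = 170/3 + (7 - 1*4 - 560) = 170/3 + (7 - 4 - 560) = 170/3 - 557 = -1501/3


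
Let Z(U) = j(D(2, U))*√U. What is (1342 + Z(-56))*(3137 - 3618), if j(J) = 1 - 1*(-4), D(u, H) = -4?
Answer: -645502 - 4810*I*√14 ≈ -6.455e+5 - 17997.0*I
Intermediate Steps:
j(J) = 5 (j(J) = 1 + 4 = 5)
Z(U) = 5*√U
(1342 + Z(-56))*(3137 - 3618) = (1342 + 5*√(-56))*(3137 - 3618) = (1342 + 5*(2*I*√14))*(-481) = (1342 + 10*I*√14)*(-481) = -645502 - 4810*I*√14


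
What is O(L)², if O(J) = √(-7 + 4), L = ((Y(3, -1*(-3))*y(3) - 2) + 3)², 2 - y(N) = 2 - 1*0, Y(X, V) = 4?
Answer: -3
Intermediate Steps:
y(N) = 0 (y(N) = 2 - (2 - 1*0) = 2 - (2 + 0) = 2 - 1*2 = 2 - 2 = 0)
L = 1 (L = ((4*0 - 2) + 3)² = ((0 - 2) + 3)² = (-2 + 3)² = 1² = 1)
O(J) = I*√3 (O(J) = √(-3) = I*√3)
O(L)² = (I*√3)² = -3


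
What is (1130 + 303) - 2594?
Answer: -1161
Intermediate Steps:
(1130 + 303) - 2594 = 1433 - 2594 = -1161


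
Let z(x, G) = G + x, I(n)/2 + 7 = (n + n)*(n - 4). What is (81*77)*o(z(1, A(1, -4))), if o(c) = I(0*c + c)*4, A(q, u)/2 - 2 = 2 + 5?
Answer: 28091448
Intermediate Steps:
A(q, u) = 18 (A(q, u) = 4 + 2*(2 + 5) = 4 + 2*7 = 4 + 14 = 18)
I(n) = -14 + 4*n*(-4 + n) (I(n) = -14 + 2*((n + n)*(n - 4)) = -14 + 2*((2*n)*(-4 + n)) = -14 + 2*(2*n*(-4 + n)) = -14 + 4*n*(-4 + n))
o(c) = -56 - 64*c + 16*c² (o(c) = (-14 - 16*(0*c + c) + 4*(0*c + c)²)*4 = (-14 - 16*(0 + c) + 4*(0 + c)²)*4 = (-14 - 16*c + 4*c²)*4 = -56 - 64*c + 16*c²)
(81*77)*o(z(1, A(1, -4))) = (81*77)*(-56 - 64*(18 + 1) + 16*(18 + 1)²) = 6237*(-56 - 64*19 + 16*19²) = 6237*(-56 - 1216 + 16*361) = 6237*(-56 - 1216 + 5776) = 6237*4504 = 28091448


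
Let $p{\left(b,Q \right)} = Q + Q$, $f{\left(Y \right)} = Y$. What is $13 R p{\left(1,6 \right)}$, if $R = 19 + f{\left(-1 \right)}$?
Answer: $2808$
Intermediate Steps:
$p{\left(b,Q \right)} = 2 Q$
$R = 18$ ($R = 19 - 1 = 18$)
$13 R p{\left(1,6 \right)} = 13 \cdot 18 \cdot 2 \cdot 6 = 234 \cdot 12 = 2808$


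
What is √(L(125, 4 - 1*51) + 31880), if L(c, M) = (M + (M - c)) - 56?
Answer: 7*√645 ≈ 177.78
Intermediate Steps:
L(c, M) = -56 - c + 2*M (L(c, M) = (-c + 2*M) - 56 = -56 - c + 2*M)
√(L(125, 4 - 1*51) + 31880) = √((-56 - 1*125 + 2*(4 - 1*51)) + 31880) = √((-56 - 125 + 2*(4 - 51)) + 31880) = √((-56 - 125 + 2*(-47)) + 31880) = √((-56 - 125 - 94) + 31880) = √(-275 + 31880) = √31605 = 7*√645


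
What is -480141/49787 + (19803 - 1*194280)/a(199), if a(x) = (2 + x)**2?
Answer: -9361620980/670481529 ≈ -13.963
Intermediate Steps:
-480141/49787 + (19803 - 1*194280)/a(199) = -480141/49787 + (19803 - 1*194280)/((2 + 199)**2) = -480141*1/49787 + (19803 - 194280)/(201**2) = -480141/49787 - 174477/40401 = -480141/49787 - 174477*1/40401 = -480141/49787 - 58159/13467 = -9361620980/670481529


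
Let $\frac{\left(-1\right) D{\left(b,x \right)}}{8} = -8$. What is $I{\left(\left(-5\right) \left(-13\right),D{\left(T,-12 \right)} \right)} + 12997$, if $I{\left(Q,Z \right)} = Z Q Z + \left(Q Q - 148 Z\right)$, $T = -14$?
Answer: $273990$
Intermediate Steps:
$D{\left(b,x \right)} = 64$ ($D{\left(b,x \right)} = \left(-8\right) \left(-8\right) = 64$)
$I{\left(Q,Z \right)} = Q^{2} - 148 Z + Q Z^{2}$ ($I{\left(Q,Z \right)} = Q Z Z + \left(Q^{2} - 148 Z\right) = Q Z^{2} + \left(Q^{2} - 148 Z\right) = Q^{2} - 148 Z + Q Z^{2}$)
$I{\left(\left(-5\right) \left(-13\right),D{\left(T,-12 \right)} \right)} + 12997 = \left(\left(\left(-5\right) \left(-13\right)\right)^{2} - 9472 + \left(-5\right) \left(-13\right) 64^{2}\right) + 12997 = \left(65^{2} - 9472 + 65 \cdot 4096\right) + 12997 = \left(4225 - 9472 + 266240\right) + 12997 = 260993 + 12997 = 273990$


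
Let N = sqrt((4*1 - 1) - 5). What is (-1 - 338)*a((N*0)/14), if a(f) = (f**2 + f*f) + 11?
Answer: -3729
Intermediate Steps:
N = I*sqrt(2) (N = sqrt((4 - 1) - 5) = sqrt(3 - 5) = sqrt(-2) = I*sqrt(2) ≈ 1.4142*I)
a(f) = 11 + 2*f**2 (a(f) = (f**2 + f**2) + 11 = 2*f**2 + 11 = 11 + 2*f**2)
(-1 - 338)*a((N*0)/14) = (-1 - 338)*(11 + 2*(((I*sqrt(2))*0)/14)**2) = -339*(11 + 2*(0*(1/14))**2) = -339*(11 + 2*0**2) = -339*(11 + 2*0) = -339*(11 + 0) = -339*11 = -3729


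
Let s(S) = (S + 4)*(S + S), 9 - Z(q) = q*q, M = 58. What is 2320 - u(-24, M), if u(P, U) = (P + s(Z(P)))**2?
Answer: -407577540404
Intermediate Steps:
Z(q) = 9 - q**2 (Z(q) = 9 - q*q = 9 - q**2)
s(S) = 2*S*(4 + S) (s(S) = (4 + S)*(2*S) = 2*S*(4 + S))
u(P, U) = (P + 2*(9 - P**2)*(13 - P**2))**2 (u(P, U) = (P + 2*(9 - P**2)*(4 + (9 - P**2)))**2 = (P + 2*(9 - P**2)*(13 - P**2))**2)
2320 - u(-24, M) = 2320 - (-24 + 2*(-13 + (-24)**2)*(-9 + (-24)**2))**2 = 2320 - (-24 + 2*(-13 + 576)*(-9 + 576))**2 = 2320 - (-24 + 2*563*567)**2 = 2320 - (-24 + 638442)**2 = 2320 - 1*638418**2 = 2320 - 1*407577542724 = 2320 - 407577542724 = -407577540404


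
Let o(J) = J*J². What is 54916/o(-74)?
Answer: -13729/101306 ≈ -0.13552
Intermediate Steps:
o(J) = J³
54916/o(-74) = 54916/((-74)³) = 54916/(-405224) = 54916*(-1/405224) = -13729/101306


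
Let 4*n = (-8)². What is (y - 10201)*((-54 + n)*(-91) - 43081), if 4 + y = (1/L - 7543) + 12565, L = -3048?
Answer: 625955635055/3048 ≈ 2.0537e+8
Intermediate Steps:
y = 15294863/3048 (y = -4 + ((1/(-3048) - 7543) + 12565) = -4 + ((-1/3048 - 7543) + 12565) = -4 + (-22991065/3048 + 12565) = -4 + 15307055/3048 = 15294863/3048 ≈ 5018.0)
n = 16 (n = (¼)*(-8)² = (¼)*64 = 16)
(y - 10201)*((-54 + n)*(-91) - 43081) = (15294863/3048 - 10201)*((-54 + 16)*(-91) - 43081) = -15797785*(-38*(-91) - 43081)/3048 = -15797785*(3458 - 43081)/3048 = -15797785/3048*(-39623) = 625955635055/3048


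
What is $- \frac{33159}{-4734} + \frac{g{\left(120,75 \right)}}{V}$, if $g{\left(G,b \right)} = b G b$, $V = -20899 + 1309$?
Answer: $- \frac{28287391}{1030434} \approx -27.452$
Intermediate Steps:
$V = -19590$
$g{\left(G,b \right)} = G b^{2}$ ($g{\left(G,b \right)} = G b b = G b^{2}$)
$- \frac{33159}{-4734} + \frac{g{\left(120,75 \right)}}{V} = - \frac{33159}{-4734} + \frac{120 \cdot 75^{2}}{-19590} = \left(-33159\right) \left(- \frac{1}{4734}\right) + 120 \cdot 5625 \left(- \frac{1}{19590}\right) = \frac{11053}{1578} + 675000 \left(- \frac{1}{19590}\right) = \frac{11053}{1578} - \frac{22500}{653} = - \frac{28287391}{1030434}$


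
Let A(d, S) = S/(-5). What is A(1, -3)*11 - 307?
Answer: -1502/5 ≈ -300.40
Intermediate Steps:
A(d, S) = -S/5 (A(d, S) = S*(-⅕) = -S/5)
A(1, -3)*11 - 307 = -⅕*(-3)*11 - 307 = (⅗)*11 - 307 = 33/5 - 307 = -1502/5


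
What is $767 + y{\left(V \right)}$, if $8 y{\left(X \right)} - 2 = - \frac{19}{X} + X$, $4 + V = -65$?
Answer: $\frac{104695}{138} \approx 758.66$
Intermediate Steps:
$V = -69$ ($V = -4 - 65 = -69$)
$y{\left(X \right)} = \frac{1}{4} - \frac{19}{8 X} + \frac{X}{8}$ ($y{\left(X \right)} = \frac{1}{4} + \frac{- \frac{19}{X} + X}{8} = \frac{1}{4} + \frac{X - \frac{19}{X}}{8} = \frac{1}{4} + \left(- \frac{19}{8 X} + \frac{X}{8}\right) = \frac{1}{4} - \frac{19}{8 X} + \frac{X}{8}$)
$767 + y{\left(V \right)} = 767 + \frac{-19 - 69 \left(2 - 69\right)}{8 \left(-69\right)} = 767 + \frac{1}{8} \left(- \frac{1}{69}\right) \left(-19 - -4623\right) = 767 + \frac{1}{8} \left(- \frac{1}{69}\right) \left(-19 + 4623\right) = 767 + \frac{1}{8} \left(- \frac{1}{69}\right) 4604 = 767 - \frac{1151}{138} = \frac{104695}{138}$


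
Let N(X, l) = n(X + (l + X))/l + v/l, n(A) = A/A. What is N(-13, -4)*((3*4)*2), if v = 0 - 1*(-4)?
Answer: -30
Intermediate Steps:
v = 4 (v = 0 + 4 = 4)
n(A) = 1
N(X, l) = 5/l (N(X, l) = 1/l + 4/l = 5/l)
N(-13, -4)*((3*4)*2) = (5/(-4))*((3*4)*2) = (5*(-1/4))*(12*2) = -5/4*24 = -30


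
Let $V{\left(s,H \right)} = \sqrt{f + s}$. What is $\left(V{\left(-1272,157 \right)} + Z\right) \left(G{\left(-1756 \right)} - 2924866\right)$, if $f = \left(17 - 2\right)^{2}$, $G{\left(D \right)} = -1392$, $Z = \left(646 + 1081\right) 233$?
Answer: $-1177499882878 - 2926258 i \sqrt{1047} \approx -1.1775 \cdot 10^{12} - 9.4686 \cdot 10^{7} i$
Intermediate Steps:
$Z = 402391$ ($Z = 1727 \cdot 233 = 402391$)
$f = 225$ ($f = 15^{2} = 225$)
$V{\left(s,H \right)} = \sqrt{225 + s}$
$\left(V{\left(-1272,157 \right)} + Z\right) \left(G{\left(-1756 \right)} - 2924866\right) = \left(\sqrt{225 - 1272} + 402391\right) \left(-1392 - 2924866\right) = \left(\sqrt{-1047} + 402391\right) \left(-2926258\right) = \left(i \sqrt{1047} + 402391\right) \left(-2926258\right) = \left(402391 + i \sqrt{1047}\right) \left(-2926258\right) = -1177499882878 - 2926258 i \sqrt{1047}$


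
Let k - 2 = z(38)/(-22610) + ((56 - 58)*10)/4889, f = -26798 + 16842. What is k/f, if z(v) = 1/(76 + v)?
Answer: -25151630431/125461460505360 ≈ -0.00020047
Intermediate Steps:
f = -9956
k = 25151630431/12601593060 (k = 2 + (1/((76 + 38)*(-22610)) + ((56 - 58)*10)/4889) = 2 + (-1/22610/114 - 2*10*(1/4889)) = 2 + ((1/114)*(-1/22610) - 20*1/4889) = 2 + (-1/2577540 - 20/4889) = 2 - 51555689/12601593060 = 25151630431/12601593060 ≈ 1.9959)
k/f = (25151630431/12601593060)/(-9956) = (25151630431/12601593060)*(-1/9956) = -25151630431/125461460505360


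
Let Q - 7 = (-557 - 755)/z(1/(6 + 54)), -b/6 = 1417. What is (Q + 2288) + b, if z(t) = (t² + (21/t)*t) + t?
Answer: -474351027/75661 ≈ -6269.4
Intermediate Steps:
b = -8502 (b = -6*1417 = -8502)
z(t) = 21 + t + t² (z(t) = (t² + 21) + t = (21 + t²) + t = 21 + t + t²)
Q = -4193573/75661 (Q = 7 + (-557 - 755)/(21 + 1/(6 + 54) + (1/(6 + 54))²) = 7 - 1312/(21 + 1/60 + (1/60)²) = 7 - 1312/(21 + 1/60 + 1/3600) = 7 - 1312/75661/3600 = 7 - 1312*3600/75661 = 7 - 4723200/75661 = -4193573/75661 ≈ -55.426)
(Q + 2288) + b = (-4193573/75661 + 2288) - 8502 = 168918795/75661 - 8502 = -474351027/75661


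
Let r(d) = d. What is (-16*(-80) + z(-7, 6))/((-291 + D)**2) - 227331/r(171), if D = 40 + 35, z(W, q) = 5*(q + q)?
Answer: -294614611/221616 ≈ -1329.4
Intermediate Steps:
z(W, q) = 10*q (z(W, q) = 5*(2*q) = 10*q)
D = 75
(-16*(-80) + z(-7, 6))/((-291 + D)**2) - 227331/r(171) = (-16*(-80) + 10*6)/((-291 + 75)**2) - 227331/171 = (1280 + 60)/((-216)**2) - 227331*1/171 = 1340/46656 - 25259/19 = 1340*(1/46656) - 25259/19 = 335/11664 - 25259/19 = -294614611/221616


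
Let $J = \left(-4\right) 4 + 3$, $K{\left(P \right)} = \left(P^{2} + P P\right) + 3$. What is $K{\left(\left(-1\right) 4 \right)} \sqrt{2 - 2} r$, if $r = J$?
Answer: $0$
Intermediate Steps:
$K{\left(P \right)} = 3 + 2 P^{2}$ ($K{\left(P \right)} = \left(P^{2} + P^{2}\right) + 3 = 2 P^{2} + 3 = 3 + 2 P^{2}$)
$J = -13$ ($J = -16 + 3 = -13$)
$r = -13$
$K{\left(\left(-1\right) 4 \right)} \sqrt{2 - 2} r = \left(3 + 2 \left(\left(-1\right) 4\right)^{2}\right) \sqrt{2 - 2} \left(-13\right) = \left(3 + 2 \left(-4\right)^{2}\right) \sqrt{0} \left(-13\right) = \left(3 + 2 \cdot 16\right) 0 \left(-13\right) = \left(3 + 32\right) 0 \left(-13\right) = 35 \cdot 0 \left(-13\right) = 0 \left(-13\right) = 0$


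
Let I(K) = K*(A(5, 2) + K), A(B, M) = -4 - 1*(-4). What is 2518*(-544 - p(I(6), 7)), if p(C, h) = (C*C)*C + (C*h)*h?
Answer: -123291352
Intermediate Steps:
A(B, M) = 0 (A(B, M) = -4 + 4 = 0)
I(K) = K² (I(K) = K*(0 + K) = K*K = K²)
p(C, h) = C³ + C*h² (p(C, h) = C²*C + C*h² = C³ + C*h²)
2518*(-544 - p(I(6), 7)) = 2518*(-544 - 6²*((6²)² + 7²)) = 2518*(-544 - 36*(36² + 49)) = 2518*(-544 - 36*(1296 + 49)) = 2518*(-544 - 36*1345) = 2518*(-544 - 1*48420) = 2518*(-544 - 48420) = 2518*(-48964) = -123291352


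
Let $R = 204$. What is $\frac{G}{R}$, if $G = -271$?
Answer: $- \frac{271}{204} \approx -1.3284$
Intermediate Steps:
$\frac{G}{R} = - \frac{271}{204}$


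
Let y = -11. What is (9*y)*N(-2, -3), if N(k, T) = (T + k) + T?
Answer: 792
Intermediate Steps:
N(k, T) = k + 2*T
(9*y)*N(-2, -3) = (9*(-11))*(-2 + 2*(-3)) = -99*(-2 - 6) = -99*(-8) = 792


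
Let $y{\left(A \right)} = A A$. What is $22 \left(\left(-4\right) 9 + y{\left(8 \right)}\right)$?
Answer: $616$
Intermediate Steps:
$y{\left(A \right)} = A^{2}$
$22 \left(\left(-4\right) 9 + y{\left(8 \right)}\right) = 22 \left(\left(-4\right) 9 + 8^{2}\right) = 22 \left(-36 + 64\right) = 22 \cdot 28 = 616$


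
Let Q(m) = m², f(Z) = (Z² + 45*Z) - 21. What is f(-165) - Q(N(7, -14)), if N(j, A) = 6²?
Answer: 18483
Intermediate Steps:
f(Z) = -21 + Z² + 45*Z
N(j, A) = 36
f(-165) - Q(N(7, -14)) = (-21 + (-165)² + 45*(-165)) - 1*36² = (-21 + 27225 - 7425) - 1*1296 = 19779 - 1296 = 18483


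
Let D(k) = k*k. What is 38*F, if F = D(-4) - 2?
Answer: 532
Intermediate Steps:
D(k) = k²
F = 14 (F = (-4)² - 2 = 16 - 2 = 14)
38*F = 38*14 = 532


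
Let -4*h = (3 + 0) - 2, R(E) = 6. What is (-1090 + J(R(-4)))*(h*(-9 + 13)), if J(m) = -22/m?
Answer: 3281/3 ≈ 1093.7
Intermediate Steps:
h = -1/4 (h = -((3 + 0) - 2)/4 = -(3 - 2)/4 = -1/4*1 = -1/4 ≈ -0.25000)
(-1090 + J(R(-4)))*(h*(-9 + 13)) = (-1090 - 22/6)*(-(-9 + 13)/4) = (-1090 - 22*1/6)*(-1/4*4) = (-1090 - 11/3)*(-1) = -3281/3*(-1) = 3281/3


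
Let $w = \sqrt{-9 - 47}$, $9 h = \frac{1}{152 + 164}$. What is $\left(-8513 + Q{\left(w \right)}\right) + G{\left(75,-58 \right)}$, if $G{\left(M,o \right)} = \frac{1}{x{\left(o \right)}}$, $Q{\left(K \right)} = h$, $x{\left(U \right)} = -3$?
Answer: $- \frac{24211919}{2844} \approx -8513.3$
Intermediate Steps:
$h = \frac{1}{2844}$ ($h = \frac{1}{9 \left(152 + 164\right)} = \frac{1}{9 \cdot 316} = \frac{1}{9} \cdot \frac{1}{316} = \frac{1}{2844} \approx 0.00035162$)
$w = 2 i \sqrt{14}$ ($w = \sqrt{-56} = 2 i \sqrt{14} \approx 7.4833 i$)
$Q{\left(K \right)} = \frac{1}{2844}$
$G{\left(M,o \right)} = - \frac{1}{3}$ ($G{\left(M,o \right)} = \frac{1}{-3} = - \frac{1}{3}$)
$\left(-8513 + Q{\left(w \right)}\right) + G{\left(75,-58 \right)} = \left(-8513 + \frac{1}{2844}\right) - \frac{1}{3} = - \frac{24210971}{2844} - \frac{1}{3} = - \frac{24211919}{2844}$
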